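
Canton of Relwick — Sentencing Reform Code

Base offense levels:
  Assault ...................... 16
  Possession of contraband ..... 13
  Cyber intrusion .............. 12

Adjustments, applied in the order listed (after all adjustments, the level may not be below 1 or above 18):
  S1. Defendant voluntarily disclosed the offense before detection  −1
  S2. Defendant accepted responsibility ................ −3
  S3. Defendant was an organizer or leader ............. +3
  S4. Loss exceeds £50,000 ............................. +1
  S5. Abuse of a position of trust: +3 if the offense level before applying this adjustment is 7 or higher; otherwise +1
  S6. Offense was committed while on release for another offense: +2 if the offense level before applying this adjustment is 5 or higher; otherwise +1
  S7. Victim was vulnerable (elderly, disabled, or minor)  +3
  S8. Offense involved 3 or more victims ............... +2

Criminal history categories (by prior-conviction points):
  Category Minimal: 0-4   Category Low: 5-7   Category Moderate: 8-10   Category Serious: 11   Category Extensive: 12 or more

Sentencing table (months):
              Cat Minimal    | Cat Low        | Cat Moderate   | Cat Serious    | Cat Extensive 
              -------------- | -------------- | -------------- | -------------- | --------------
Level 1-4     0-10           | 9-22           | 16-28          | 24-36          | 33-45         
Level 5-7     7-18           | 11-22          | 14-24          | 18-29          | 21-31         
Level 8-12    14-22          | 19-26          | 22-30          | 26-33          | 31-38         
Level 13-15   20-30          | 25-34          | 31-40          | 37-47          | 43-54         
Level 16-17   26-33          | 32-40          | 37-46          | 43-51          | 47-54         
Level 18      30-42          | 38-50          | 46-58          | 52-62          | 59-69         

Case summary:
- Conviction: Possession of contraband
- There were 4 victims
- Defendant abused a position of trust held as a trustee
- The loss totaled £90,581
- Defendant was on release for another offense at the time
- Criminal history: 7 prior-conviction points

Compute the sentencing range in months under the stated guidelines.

38-50 months

Base offense level for possession of contraband: 13.
S3 does not apply.
S4 applies: 13 + 1 = 14.
S5 applies (level before this adjustment is 14 ≥ 7, so +3): 14 + 3 = 17.
S6 applies (level before this adjustment is 17 ≥ 5, so +2): 17 + 2 = 19.
S8 applies: 19 + 2 = 21.
Level 21 exceeds the maximum of 18; capped at 18.
Final offense level: 18.
Criminal history: 7 prior points → Category Low (5-7).
Level 18 falls in the 18 band.
Grid: Level 18 × Category Low = 38-50 months.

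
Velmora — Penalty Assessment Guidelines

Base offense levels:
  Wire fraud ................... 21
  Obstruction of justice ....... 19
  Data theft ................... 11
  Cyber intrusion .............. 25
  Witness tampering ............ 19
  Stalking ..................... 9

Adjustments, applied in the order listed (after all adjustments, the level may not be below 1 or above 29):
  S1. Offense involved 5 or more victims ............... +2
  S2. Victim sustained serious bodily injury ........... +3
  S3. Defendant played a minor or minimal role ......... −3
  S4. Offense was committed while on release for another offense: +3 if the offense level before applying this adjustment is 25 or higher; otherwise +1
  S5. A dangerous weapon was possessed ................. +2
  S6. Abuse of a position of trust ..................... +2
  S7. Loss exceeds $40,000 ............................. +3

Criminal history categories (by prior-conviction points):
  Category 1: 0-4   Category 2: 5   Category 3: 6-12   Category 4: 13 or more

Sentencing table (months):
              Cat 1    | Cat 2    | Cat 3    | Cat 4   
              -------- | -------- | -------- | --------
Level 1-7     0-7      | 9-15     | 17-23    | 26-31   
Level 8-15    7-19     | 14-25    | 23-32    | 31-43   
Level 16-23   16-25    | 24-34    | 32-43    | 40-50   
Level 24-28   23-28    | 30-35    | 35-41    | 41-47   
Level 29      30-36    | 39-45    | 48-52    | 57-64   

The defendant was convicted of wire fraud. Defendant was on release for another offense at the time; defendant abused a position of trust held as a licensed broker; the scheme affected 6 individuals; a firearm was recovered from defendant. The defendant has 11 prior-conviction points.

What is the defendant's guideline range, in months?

Base offense level for wire fraud: 21.
S1 applies: 21 + 2 = 23.
S3 does not apply.
S4 applies (level before this adjustment is 23 < 25, so +1): 23 + 1 = 24.
S5 applies: 24 + 2 = 26.
S6 applies: 26 + 2 = 28.
Final offense level: 28.
Criminal history: 11 prior points → Category 3 (6-12).
Level 28 falls in the 24-28 band.
Grid: Level 24-28 × Category 3 = 35-41 months.

35-41 months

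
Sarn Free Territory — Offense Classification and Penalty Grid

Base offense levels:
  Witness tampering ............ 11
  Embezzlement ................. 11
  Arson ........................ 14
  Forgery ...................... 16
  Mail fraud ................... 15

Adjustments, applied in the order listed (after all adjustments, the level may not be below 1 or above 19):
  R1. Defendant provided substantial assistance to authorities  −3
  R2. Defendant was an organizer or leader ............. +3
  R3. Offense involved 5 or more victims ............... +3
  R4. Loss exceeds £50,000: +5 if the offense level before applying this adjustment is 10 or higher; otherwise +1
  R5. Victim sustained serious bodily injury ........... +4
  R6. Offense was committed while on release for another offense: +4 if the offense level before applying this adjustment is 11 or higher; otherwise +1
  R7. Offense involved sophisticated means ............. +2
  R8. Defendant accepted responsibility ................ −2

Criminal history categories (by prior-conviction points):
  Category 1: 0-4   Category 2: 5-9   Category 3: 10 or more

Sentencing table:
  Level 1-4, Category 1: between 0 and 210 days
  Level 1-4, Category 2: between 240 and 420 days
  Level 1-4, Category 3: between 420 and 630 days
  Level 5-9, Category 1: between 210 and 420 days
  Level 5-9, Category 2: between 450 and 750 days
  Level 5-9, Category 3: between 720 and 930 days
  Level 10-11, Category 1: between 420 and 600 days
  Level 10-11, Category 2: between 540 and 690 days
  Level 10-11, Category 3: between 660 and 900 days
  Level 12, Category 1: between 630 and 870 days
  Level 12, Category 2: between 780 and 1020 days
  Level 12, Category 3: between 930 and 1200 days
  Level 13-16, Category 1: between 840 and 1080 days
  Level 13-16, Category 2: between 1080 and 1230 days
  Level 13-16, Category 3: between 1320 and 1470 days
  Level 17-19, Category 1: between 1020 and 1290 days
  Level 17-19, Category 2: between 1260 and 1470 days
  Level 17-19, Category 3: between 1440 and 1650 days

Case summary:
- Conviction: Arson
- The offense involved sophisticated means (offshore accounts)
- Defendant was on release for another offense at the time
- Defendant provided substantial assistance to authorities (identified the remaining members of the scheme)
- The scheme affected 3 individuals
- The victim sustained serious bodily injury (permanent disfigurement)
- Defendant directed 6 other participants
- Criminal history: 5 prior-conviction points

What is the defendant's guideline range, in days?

1260-1470 days

Base offense level for arson: 14.
R1 applies: 14 − 3 = 11.
R2 applies: 11 + 3 = 14.
R3 does not apply.
R5 applies: 14 + 4 = 18.
R6 applies (level before this adjustment is 18 ≥ 11, so +4): 18 + 4 = 22.
R7 applies: 22 + 2 = 24.
R8 does not apply.
Level 24 exceeds the maximum of 19; capped at 19.
Final offense level: 19.
Criminal history: 5 prior points → Category 2 (5-9).
Level 19 falls in the 17-19 band.
Grid: Level 17-19 × Category 2 = 1260-1470 days.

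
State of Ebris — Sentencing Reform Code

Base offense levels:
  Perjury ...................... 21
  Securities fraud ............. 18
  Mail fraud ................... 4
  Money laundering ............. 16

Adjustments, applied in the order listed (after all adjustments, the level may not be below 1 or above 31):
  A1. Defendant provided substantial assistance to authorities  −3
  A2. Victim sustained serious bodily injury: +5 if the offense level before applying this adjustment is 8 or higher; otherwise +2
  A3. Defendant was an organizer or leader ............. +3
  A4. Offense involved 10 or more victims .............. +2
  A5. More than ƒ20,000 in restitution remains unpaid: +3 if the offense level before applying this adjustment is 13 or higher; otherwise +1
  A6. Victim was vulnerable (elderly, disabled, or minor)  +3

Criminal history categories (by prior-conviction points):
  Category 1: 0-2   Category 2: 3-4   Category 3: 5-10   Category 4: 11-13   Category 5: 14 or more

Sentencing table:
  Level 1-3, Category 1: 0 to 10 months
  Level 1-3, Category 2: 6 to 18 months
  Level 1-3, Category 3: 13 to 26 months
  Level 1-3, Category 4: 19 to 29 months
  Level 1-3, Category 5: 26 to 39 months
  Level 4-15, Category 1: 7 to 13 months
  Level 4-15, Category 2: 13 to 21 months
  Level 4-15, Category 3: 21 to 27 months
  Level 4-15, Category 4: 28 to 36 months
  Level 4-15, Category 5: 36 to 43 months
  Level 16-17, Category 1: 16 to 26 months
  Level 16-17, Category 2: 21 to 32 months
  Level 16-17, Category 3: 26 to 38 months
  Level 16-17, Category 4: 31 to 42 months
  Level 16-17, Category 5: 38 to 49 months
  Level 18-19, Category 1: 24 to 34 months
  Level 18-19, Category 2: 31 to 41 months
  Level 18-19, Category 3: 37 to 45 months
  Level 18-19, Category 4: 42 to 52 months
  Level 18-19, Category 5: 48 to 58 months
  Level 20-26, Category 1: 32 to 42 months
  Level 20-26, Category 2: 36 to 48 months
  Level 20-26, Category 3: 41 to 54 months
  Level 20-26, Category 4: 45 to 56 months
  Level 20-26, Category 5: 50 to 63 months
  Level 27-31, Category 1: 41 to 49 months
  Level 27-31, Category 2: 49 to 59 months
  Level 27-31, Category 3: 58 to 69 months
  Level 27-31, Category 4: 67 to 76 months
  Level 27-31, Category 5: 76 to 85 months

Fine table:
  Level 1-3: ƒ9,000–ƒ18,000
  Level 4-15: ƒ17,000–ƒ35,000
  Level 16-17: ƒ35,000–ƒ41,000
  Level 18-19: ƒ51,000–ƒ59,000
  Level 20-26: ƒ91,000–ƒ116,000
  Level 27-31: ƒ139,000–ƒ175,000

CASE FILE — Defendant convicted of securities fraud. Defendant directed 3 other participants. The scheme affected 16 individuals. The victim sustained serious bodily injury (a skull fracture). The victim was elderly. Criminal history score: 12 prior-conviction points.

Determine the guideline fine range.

Base offense level for securities fraud: 18.
A2 applies (level before this adjustment is 18 ≥ 8, so +5): 18 + 5 = 23.
A3 applies: 23 + 3 = 26.
A4 applies: 26 + 2 = 28.
A5 does not apply.
A6 applies: 28 + 3 = 31.
Final offense level: 31.
Level 31 falls in the 27-31 band.
Fine table: Level 27-31 → ƒ139,000–ƒ175,000.

ƒ139,000–ƒ175,000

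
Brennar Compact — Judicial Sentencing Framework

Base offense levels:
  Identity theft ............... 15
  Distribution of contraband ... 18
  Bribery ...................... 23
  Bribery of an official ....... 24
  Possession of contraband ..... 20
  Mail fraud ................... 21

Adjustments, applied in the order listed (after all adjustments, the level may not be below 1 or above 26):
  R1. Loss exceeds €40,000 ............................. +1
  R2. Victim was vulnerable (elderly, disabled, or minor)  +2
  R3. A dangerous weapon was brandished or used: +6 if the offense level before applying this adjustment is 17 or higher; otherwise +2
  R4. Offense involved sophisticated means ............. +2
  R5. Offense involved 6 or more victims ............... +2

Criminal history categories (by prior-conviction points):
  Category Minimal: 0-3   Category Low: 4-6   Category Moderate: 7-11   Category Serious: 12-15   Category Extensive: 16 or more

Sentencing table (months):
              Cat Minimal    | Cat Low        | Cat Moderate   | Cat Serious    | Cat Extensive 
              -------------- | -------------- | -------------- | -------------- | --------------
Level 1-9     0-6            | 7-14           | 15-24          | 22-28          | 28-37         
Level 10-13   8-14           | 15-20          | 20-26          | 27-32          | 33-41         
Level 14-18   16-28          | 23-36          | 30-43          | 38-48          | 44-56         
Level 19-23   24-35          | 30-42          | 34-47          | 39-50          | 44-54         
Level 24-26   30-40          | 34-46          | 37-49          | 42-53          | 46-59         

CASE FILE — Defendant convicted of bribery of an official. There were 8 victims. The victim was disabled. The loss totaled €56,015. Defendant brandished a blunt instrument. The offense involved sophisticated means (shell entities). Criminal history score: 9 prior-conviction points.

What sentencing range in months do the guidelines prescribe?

37-49 months

Base offense level for bribery of an official: 24.
R1 applies: 24 + 1 = 25.
R2 applies: 25 + 2 = 27.
R3 applies (level before this adjustment is 27 ≥ 17, so +6): 27 + 6 = 33.
R4 applies: 33 + 2 = 35.
R5 applies: 35 + 2 = 37.
Level 37 exceeds the maximum of 26; capped at 26.
Final offense level: 26.
Criminal history: 9 prior points → Category Moderate (7-11).
Level 26 falls in the 24-26 band.
Grid: Level 24-26 × Category Moderate = 37-49 months.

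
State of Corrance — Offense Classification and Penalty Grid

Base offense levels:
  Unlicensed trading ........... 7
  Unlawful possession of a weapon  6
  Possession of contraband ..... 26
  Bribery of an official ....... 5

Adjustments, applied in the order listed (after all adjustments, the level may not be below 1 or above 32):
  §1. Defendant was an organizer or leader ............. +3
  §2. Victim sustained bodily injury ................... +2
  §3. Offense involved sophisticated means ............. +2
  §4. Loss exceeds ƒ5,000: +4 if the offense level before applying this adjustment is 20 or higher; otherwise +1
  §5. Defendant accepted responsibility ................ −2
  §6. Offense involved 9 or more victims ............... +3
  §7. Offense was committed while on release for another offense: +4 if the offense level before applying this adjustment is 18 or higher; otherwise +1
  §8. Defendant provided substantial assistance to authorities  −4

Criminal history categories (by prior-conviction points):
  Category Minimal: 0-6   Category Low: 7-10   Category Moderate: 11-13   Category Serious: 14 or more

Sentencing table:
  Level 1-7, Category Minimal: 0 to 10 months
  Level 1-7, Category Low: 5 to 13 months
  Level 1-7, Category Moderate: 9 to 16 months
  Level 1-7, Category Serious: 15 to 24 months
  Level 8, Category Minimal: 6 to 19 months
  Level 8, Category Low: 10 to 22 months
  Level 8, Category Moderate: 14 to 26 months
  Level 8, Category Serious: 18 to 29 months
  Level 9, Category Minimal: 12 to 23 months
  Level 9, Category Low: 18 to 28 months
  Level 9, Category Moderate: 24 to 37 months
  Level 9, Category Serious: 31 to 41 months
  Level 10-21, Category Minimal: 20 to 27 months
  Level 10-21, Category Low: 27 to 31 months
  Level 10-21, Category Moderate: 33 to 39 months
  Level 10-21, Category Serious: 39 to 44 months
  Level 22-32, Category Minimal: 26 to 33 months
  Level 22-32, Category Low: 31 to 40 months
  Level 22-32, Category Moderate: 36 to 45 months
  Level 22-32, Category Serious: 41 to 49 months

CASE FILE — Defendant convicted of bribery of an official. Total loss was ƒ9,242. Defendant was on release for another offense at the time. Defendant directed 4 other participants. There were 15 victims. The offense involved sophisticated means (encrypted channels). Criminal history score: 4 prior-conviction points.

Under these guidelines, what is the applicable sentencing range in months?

Base offense level for bribery of an official: 5.
§1 applies: 5 + 3 = 8.
§2 does not apply.
§3 applies: 8 + 2 = 10.
§4 applies (level before this adjustment is 10 < 20, so +1): 10 + 1 = 11.
§5 does not apply.
§6 applies: 11 + 3 = 14.
§7 applies (level before this adjustment is 14 < 18, so +1): 14 + 1 = 15.
Final offense level: 15.
Criminal history: 4 prior points → Category Minimal (0-6).
Level 15 falls in the 10-21 band.
Grid: Level 10-21 × Category Minimal = 20-27 months.

20-27 months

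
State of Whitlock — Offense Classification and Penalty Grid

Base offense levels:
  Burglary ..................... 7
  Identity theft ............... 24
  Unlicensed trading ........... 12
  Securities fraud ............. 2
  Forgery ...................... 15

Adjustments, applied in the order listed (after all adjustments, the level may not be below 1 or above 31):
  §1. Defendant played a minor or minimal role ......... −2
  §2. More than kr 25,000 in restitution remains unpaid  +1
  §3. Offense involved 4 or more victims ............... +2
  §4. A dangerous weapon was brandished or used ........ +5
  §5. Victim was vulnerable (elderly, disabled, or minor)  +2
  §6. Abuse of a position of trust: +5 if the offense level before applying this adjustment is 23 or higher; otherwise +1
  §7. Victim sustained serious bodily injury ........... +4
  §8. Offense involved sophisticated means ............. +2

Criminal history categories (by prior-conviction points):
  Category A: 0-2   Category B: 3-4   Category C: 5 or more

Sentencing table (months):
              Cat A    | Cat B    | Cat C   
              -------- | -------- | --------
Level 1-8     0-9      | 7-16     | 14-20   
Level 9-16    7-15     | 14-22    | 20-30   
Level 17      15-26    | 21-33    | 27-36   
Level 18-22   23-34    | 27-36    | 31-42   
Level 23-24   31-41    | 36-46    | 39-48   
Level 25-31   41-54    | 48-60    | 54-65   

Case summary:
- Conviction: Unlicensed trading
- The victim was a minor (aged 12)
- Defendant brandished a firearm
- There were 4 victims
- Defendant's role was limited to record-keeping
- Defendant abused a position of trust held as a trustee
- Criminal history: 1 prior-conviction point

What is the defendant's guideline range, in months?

23-34 months

Base offense level for unlicensed trading: 12.
§1 applies: 12 − 2 = 10.
§2 does not apply.
§3 applies: 10 + 2 = 12.
§4 applies: 12 + 5 = 17.
§5 applies: 17 + 2 = 19.
§6 applies (level before this adjustment is 19 < 23, so +1): 19 + 1 = 20.
§8 does not apply.
Final offense level: 20.
Criminal history: 1 prior point → Category A (0-2).
Level 20 falls in the 18-22 band.
Grid: Level 18-22 × Category A = 23-34 months.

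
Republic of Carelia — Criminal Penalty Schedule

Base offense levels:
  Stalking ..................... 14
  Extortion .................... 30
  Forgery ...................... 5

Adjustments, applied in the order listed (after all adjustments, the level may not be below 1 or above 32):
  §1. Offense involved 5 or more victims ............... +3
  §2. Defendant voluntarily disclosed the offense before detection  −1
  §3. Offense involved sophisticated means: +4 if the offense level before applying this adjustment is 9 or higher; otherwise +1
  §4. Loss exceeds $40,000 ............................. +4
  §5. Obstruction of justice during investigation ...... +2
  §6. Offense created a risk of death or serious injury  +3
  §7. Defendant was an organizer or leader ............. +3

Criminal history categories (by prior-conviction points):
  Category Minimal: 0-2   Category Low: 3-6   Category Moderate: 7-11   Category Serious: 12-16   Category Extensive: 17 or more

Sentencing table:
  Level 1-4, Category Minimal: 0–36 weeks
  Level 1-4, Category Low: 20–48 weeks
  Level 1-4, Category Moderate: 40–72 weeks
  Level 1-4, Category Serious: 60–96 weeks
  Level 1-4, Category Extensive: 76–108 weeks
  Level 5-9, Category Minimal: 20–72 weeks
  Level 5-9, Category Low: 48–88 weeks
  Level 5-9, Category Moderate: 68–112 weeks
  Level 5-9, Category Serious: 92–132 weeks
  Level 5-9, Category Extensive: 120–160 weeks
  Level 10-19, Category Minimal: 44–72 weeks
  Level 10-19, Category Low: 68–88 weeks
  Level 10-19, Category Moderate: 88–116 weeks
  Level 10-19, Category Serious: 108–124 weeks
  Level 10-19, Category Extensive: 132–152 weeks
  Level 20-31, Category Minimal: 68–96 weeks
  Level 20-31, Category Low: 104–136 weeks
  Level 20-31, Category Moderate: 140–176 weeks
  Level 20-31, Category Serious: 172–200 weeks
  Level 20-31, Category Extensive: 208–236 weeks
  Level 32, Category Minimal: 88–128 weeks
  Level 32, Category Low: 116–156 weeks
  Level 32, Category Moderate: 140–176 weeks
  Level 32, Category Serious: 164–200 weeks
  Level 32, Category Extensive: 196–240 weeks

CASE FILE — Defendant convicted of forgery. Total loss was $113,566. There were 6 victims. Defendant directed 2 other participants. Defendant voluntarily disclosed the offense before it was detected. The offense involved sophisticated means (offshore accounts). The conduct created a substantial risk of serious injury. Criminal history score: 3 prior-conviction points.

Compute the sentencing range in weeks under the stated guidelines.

68-88 weeks

Base offense level for forgery: 5.
§1 applies: 5 + 3 = 8.
§2 applies: 8 − 1 = 7.
§3 applies (level before this adjustment is 7 < 9, so +1): 7 + 1 = 8.
§4 applies: 8 + 4 = 12.
§5 does not apply.
§6 applies: 12 + 3 = 15.
§7 applies: 15 + 3 = 18.
Final offense level: 18.
Criminal history: 3 prior points → Category Low (3-6).
Level 18 falls in the 10-19 band.
Grid: Level 10-19 × Category Low = 68-88 weeks.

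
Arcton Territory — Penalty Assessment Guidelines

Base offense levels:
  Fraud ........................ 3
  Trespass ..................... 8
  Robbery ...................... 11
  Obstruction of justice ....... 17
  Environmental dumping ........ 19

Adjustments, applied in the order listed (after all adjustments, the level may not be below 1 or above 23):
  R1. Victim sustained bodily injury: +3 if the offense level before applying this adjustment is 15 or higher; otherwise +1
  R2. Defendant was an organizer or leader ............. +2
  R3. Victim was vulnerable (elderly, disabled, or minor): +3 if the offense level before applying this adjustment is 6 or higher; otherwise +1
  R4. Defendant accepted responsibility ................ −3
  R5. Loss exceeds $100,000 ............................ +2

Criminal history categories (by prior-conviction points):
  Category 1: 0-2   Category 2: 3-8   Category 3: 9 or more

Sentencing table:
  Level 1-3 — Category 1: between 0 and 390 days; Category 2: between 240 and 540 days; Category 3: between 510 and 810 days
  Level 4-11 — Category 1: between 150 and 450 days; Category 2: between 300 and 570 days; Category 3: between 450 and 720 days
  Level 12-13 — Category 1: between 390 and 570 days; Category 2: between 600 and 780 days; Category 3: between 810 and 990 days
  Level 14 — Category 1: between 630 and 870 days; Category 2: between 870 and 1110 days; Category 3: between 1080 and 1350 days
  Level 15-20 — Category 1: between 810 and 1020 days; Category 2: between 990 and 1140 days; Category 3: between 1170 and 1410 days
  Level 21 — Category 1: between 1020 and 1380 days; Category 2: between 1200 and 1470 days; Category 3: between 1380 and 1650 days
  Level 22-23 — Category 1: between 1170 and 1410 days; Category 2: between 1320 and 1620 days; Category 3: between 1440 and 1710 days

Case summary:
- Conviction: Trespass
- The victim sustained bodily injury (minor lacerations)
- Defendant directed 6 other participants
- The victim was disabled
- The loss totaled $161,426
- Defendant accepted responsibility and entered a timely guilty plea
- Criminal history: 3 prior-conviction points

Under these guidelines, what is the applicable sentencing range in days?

600-780 days

Base offense level for trespass: 8.
R1 applies (level before this adjustment is 8 < 15, so +1): 8 + 1 = 9.
R2 applies: 9 + 2 = 11.
R3 applies (level before this adjustment is 11 ≥ 6, so +3): 11 + 3 = 14.
R4 applies: 14 − 3 = 11.
R5 applies: 11 + 2 = 13.
Final offense level: 13.
Criminal history: 3 prior points → Category 2 (3-8).
Level 13 falls in the 12-13 band.
Grid: Level 12-13 × Category 2 = 600-780 days.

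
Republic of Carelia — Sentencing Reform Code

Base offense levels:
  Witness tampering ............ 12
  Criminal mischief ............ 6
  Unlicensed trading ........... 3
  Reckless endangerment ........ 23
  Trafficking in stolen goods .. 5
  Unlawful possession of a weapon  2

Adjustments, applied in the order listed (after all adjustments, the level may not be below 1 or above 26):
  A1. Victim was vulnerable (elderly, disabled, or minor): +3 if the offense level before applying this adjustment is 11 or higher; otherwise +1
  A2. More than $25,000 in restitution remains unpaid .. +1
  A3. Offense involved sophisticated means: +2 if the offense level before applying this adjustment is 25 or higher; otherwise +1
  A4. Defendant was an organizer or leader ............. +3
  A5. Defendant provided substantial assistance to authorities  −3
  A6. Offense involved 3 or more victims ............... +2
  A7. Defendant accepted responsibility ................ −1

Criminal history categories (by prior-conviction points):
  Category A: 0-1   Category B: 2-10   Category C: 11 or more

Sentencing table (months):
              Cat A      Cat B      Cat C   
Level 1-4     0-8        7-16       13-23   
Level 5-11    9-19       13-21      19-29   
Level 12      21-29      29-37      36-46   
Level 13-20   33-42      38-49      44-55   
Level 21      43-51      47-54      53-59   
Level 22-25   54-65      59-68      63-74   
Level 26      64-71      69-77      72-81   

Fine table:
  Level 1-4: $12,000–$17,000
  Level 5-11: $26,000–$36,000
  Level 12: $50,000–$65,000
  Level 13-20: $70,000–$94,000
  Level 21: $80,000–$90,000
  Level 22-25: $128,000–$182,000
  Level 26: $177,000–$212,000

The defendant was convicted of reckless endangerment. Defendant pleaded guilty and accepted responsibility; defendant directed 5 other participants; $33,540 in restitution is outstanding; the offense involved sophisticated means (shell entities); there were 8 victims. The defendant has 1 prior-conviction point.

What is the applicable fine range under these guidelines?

$177,000–$212,000

Base offense level for reckless endangerment: 23.
A2 applies: 23 + 1 = 24.
A3 applies (level before this adjustment is 24 < 25, so +1): 24 + 1 = 25.
A4 applies: 25 + 3 = 28.
A6 applies: 28 + 2 = 30.
A7 applies: 30 − 1 = 29.
Level 29 exceeds the maximum of 26; capped at 26.
Final offense level: 26.
Level 26 falls in the 26 band.
Fine table: Level 26 → $177,000–$212,000.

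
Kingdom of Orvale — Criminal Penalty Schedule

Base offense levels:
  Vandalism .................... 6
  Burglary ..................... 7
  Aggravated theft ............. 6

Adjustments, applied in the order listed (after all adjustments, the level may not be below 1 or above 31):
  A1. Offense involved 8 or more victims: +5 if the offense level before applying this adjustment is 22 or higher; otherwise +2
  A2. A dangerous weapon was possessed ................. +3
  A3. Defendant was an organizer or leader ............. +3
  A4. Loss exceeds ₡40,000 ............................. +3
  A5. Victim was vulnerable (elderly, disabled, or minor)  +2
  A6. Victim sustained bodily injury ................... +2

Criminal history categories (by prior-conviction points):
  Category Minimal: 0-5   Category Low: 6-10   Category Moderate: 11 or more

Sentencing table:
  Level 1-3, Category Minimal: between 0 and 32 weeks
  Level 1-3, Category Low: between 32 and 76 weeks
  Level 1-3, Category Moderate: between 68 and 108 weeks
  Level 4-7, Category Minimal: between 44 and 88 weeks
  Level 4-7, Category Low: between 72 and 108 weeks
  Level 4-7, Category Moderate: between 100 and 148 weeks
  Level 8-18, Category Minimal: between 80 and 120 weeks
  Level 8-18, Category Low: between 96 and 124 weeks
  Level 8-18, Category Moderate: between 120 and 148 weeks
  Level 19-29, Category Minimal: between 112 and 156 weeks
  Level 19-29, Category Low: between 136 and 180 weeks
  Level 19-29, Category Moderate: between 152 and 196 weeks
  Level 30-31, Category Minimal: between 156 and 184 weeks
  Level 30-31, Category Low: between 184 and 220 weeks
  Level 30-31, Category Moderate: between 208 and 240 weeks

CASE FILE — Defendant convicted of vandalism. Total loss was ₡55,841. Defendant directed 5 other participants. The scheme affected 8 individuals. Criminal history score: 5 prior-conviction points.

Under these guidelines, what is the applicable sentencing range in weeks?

80-120 weeks

Base offense level for vandalism: 6.
A1 applies (level before this adjustment is 6 < 22, so +2): 6 + 2 = 8.
A3 applies: 8 + 3 = 11.
A4 applies: 11 + 3 = 14.
A6 does not apply.
Final offense level: 14.
Criminal history: 5 prior points → Category Minimal (0-5).
Level 14 falls in the 8-18 band.
Grid: Level 8-18 × Category Minimal = 80-120 weeks.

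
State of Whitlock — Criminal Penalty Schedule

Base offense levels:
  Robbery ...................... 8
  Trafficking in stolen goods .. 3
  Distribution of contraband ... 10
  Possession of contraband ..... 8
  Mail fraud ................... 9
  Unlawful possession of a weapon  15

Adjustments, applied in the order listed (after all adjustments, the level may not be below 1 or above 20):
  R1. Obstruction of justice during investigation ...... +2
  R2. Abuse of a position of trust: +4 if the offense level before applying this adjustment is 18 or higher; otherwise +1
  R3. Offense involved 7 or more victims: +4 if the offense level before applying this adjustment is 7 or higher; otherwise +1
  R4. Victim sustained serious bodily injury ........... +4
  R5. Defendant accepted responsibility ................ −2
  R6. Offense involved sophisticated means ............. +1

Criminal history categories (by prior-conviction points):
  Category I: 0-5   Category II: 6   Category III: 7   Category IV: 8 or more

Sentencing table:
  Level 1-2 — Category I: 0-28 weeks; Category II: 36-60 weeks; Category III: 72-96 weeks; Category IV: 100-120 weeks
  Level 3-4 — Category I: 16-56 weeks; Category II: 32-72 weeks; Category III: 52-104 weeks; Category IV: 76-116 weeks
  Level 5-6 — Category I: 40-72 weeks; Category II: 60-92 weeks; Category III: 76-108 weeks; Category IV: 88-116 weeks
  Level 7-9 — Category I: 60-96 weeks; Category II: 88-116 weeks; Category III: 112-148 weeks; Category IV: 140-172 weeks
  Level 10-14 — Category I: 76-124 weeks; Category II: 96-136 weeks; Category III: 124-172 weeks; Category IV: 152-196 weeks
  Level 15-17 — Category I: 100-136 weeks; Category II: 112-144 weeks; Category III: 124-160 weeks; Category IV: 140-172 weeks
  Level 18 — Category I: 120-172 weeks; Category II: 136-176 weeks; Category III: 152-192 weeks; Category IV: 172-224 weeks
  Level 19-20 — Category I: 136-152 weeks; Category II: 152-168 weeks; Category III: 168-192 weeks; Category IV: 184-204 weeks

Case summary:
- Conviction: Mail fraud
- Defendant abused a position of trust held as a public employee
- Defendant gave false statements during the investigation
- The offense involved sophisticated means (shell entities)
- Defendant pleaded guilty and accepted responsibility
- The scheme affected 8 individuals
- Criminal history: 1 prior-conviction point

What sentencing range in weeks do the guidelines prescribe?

100-136 weeks

Base offense level for mail fraud: 9.
R1 applies: 9 + 2 = 11.
R2 applies (level before this adjustment is 11 < 18, so +1): 11 + 1 = 12.
R3 applies (level before this adjustment is 12 ≥ 7, so +4): 12 + 4 = 16.
R4 does not apply.
R5 applies: 16 − 2 = 14.
R6 applies: 14 + 1 = 15.
Final offense level: 15.
Criminal history: 1 prior point → Category I (0-5).
Level 15 falls in the 15-17 band.
Grid: Level 15-17 × Category I = 100-136 weeks.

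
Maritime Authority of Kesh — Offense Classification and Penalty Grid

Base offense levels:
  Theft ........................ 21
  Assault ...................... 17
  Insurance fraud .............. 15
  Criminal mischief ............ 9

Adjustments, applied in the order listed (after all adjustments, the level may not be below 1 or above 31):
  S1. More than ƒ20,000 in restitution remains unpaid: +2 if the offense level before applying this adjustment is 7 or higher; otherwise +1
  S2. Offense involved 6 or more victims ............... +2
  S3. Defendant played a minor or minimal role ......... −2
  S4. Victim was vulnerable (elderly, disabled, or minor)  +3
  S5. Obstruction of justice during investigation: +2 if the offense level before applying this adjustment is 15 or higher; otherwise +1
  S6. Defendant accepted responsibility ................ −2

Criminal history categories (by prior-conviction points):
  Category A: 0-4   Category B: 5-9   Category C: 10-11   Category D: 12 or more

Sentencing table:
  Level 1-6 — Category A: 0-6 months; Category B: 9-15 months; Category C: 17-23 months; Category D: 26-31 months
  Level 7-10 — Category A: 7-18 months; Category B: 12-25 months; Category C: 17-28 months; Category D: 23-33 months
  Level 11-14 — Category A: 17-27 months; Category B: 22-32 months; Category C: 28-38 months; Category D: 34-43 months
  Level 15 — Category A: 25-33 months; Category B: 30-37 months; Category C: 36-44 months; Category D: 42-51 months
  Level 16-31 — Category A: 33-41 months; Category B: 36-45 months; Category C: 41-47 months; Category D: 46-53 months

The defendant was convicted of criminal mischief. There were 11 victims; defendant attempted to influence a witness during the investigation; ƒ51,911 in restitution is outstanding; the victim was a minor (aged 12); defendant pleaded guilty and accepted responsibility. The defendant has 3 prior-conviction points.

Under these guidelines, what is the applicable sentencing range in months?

Base offense level for criminal mischief: 9.
S1 applies (level before this adjustment is 9 ≥ 7, so +2): 9 + 2 = 11.
S2 applies: 11 + 2 = 13.
S3 does not apply.
S4 applies: 13 + 3 = 16.
S5 applies (level before this adjustment is 16 ≥ 15, so +2): 16 + 2 = 18.
S6 applies: 18 − 2 = 16.
Final offense level: 16.
Criminal history: 3 prior points → Category A (0-4).
Level 16 falls in the 16-31 band.
Grid: Level 16-31 × Category A = 33-41 months.

33-41 months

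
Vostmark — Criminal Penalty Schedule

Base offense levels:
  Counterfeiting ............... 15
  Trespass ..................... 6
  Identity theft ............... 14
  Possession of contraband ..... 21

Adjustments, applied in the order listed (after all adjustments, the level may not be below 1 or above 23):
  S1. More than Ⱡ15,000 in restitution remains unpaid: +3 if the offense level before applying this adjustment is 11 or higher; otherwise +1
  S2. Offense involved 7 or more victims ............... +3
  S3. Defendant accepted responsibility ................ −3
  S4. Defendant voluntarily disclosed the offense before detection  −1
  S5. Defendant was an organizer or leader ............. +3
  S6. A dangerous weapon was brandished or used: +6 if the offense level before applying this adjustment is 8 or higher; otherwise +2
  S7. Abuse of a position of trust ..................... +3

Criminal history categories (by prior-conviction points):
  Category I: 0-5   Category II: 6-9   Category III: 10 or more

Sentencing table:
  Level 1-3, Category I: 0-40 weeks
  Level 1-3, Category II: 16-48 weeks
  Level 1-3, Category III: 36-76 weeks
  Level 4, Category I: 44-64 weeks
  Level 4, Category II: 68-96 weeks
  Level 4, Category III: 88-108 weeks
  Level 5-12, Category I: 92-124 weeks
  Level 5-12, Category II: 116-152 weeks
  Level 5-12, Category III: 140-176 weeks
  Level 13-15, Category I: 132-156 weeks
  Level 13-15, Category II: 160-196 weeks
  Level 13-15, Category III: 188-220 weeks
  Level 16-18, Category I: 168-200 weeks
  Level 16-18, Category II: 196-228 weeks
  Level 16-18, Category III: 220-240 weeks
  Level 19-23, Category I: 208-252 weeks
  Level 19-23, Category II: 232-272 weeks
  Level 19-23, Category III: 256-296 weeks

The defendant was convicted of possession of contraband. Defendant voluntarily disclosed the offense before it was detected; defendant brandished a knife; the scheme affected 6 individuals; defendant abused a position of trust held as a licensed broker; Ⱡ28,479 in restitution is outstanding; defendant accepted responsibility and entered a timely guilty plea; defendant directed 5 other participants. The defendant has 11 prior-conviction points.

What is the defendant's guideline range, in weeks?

Base offense level for possession of contraband: 21.
S1 applies (level before this adjustment is 21 ≥ 11, so +3): 21 + 3 = 24.
S2 does not apply.
S3 applies: 24 − 3 = 21.
S4 applies: 21 − 1 = 20.
S5 applies: 20 + 3 = 23.
S6 applies (level before this adjustment is 23 ≥ 8, so +6): 23 + 6 = 29.
S7 applies: 29 + 3 = 32.
Level 32 exceeds the maximum of 23; capped at 23.
Final offense level: 23.
Criminal history: 11 prior points → Category III (10+).
Level 23 falls in the 19-23 band.
Grid: Level 19-23 × Category III = 256-296 weeks.

256-296 weeks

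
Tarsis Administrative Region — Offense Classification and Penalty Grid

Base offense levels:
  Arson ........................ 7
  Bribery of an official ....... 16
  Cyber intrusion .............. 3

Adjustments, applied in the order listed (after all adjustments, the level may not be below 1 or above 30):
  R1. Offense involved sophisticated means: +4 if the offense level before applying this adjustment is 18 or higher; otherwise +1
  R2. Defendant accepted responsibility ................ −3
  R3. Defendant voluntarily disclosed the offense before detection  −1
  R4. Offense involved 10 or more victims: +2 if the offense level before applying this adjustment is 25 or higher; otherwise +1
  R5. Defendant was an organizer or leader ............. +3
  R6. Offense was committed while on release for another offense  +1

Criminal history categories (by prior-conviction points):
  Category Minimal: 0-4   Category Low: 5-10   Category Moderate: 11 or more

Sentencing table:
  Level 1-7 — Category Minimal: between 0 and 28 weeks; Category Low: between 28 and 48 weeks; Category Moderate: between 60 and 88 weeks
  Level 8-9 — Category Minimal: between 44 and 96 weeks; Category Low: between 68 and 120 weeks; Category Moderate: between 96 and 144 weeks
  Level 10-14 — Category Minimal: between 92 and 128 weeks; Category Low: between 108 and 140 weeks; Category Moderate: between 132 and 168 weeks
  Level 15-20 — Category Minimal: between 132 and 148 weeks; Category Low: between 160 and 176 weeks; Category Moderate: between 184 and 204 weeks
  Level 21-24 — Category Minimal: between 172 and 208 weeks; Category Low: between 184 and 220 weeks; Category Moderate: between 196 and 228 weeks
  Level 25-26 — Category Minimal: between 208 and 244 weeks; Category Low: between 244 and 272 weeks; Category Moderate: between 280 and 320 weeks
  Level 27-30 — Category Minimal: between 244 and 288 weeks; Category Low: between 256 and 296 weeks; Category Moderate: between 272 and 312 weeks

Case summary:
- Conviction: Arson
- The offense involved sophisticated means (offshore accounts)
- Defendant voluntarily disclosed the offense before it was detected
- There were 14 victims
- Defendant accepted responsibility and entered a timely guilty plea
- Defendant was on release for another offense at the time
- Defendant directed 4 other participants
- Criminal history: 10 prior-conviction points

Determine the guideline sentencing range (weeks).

68-120 weeks

Base offense level for arson: 7.
R1 applies (level before this adjustment is 7 < 18, so +1): 7 + 1 = 8.
R2 applies: 8 − 3 = 5.
R3 applies: 5 − 1 = 4.
R4 applies (level before this adjustment is 4 < 25, so +1): 4 + 1 = 5.
R5 applies: 5 + 3 = 8.
R6 applies: 8 + 1 = 9.
Final offense level: 9.
Criminal history: 10 prior points → Category Low (5-10).
Level 9 falls in the 8-9 band.
Grid: Level 8-9 × Category Low = 68-120 weeks.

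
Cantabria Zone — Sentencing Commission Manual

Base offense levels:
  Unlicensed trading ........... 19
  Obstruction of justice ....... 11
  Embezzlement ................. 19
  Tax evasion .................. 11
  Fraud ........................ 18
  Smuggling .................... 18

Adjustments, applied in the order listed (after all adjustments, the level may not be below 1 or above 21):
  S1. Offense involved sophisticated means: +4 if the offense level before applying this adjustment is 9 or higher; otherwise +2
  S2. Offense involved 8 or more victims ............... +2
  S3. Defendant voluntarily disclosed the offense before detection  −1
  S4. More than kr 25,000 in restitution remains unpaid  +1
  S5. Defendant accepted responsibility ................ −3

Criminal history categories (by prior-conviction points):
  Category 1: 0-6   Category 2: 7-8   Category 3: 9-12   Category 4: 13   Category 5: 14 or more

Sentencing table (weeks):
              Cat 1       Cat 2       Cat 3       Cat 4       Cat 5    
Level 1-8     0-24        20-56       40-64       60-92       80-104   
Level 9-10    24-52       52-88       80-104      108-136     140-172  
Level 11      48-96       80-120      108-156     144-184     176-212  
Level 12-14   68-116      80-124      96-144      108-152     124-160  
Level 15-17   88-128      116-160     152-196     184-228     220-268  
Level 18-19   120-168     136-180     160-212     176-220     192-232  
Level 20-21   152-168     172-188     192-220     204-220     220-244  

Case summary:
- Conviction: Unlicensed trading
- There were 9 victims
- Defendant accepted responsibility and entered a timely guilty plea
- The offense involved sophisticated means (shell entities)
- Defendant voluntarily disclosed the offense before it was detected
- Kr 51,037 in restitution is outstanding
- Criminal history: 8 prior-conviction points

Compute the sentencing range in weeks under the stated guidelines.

Base offense level for unlicensed trading: 19.
S1 applies (level before this adjustment is 19 ≥ 9, so +4): 19 + 4 = 23.
S2 applies: 23 + 2 = 25.
S3 applies: 25 − 1 = 24.
S4 applies: 24 + 1 = 25.
S5 applies: 25 − 3 = 22.
Level 22 exceeds the maximum of 21; capped at 21.
Final offense level: 21.
Criminal history: 8 prior points → Category 2 (7-8).
Level 21 falls in the 20-21 band.
Grid: Level 20-21 × Category 2 = 172-188 weeks.

172-188 weeks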